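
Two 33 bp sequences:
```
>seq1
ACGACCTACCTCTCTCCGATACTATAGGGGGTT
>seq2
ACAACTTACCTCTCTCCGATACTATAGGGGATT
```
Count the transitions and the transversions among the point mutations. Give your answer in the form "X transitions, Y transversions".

3 transitions, 0 transversions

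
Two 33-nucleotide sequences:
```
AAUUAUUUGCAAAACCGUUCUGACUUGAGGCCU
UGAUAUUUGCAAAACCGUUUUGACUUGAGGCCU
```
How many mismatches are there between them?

The sequences differ at bases 1, 2, 3, 20 (1-based) — 4 in total.

4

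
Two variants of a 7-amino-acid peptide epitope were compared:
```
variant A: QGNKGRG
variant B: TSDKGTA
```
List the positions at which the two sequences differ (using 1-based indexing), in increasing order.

Scanning 1-based: 1: Q/T; 2: G/S; 3: N/D; 6: R/T; 7: G/A.

1, 2, 3, 6, 7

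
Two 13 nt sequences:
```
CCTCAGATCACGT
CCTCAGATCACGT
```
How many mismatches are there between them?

0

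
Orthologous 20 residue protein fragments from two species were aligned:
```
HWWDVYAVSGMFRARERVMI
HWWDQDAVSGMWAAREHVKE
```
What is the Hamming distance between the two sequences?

The sequences differ at positions 5, 6, 12, 13, 17, 19, 20 (1-based) — 7 in total.

7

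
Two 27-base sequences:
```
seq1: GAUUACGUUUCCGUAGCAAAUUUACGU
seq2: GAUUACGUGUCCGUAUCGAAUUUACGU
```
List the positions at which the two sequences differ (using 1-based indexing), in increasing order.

9, 16, 18

Differences at position 9 (U→G), position 16 (G→U), position 18 (A→G).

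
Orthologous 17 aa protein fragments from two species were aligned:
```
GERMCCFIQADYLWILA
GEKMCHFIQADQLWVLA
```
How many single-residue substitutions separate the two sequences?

4

Mismatches (1-based): residue 3: R→K; residue 6: C→H; residue 12: Y→Q; residue 15: I→V.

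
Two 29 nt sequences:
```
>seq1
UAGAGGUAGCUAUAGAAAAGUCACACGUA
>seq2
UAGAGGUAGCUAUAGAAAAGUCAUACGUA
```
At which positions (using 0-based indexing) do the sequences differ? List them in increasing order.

Scanning 0-based: 23: C/U.

23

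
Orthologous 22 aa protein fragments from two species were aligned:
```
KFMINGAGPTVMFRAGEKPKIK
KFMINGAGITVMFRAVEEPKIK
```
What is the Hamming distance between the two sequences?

3

Mismatches (1-based): position 9: P→I; position 16: G→V; position 18: K→E.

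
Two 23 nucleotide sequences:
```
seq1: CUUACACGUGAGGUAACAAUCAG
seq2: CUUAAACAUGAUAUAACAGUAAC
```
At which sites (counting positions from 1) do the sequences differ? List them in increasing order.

5, 8, 12, 13, 19, 21, 23

Scanning 1-based: 5: C/A; 8: G/A; 12: G/U; 13: G/A; 19: A/G; 21: C/A; 23: G/C.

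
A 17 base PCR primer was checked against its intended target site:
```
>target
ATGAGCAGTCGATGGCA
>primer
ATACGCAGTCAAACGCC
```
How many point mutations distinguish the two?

The sequences differ at positions 3, 4, 11, 13, 14, 17 (1-based) — 6 in total.

6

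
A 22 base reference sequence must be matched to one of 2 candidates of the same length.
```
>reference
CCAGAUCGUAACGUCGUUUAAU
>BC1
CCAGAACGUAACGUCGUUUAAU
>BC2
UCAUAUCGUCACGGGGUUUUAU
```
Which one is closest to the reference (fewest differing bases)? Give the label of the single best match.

BC1

Hamming distances to reference — BC1: 1; BC2: 6.
Smallest is BC1 with 1 mismatch.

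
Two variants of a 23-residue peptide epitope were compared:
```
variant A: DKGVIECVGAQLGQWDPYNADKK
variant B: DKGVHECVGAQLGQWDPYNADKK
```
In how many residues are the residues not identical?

1

Mismatches (1-based): residue 5: I→H.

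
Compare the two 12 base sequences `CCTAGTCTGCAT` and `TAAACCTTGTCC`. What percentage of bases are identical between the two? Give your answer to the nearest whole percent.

25%

Mismatches at positions 1, 2, 3, 5, 6, 7, 10, 11, 12 (1-based): 9 of 12.
Identical positions: 3/12 = 25% → 25%.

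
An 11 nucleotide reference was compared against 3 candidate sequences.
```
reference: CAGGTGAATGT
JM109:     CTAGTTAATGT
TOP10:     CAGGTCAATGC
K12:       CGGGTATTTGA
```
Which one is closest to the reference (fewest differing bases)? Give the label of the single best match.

TOP10

Hamming distances to reference — JM109: 3; TOP10: 2; K12: 5.
Smallest is TOP10 with 2 mismatches.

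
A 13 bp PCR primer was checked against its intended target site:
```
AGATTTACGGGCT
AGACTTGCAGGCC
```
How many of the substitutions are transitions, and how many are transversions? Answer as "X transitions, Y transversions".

4 transitions, 0 transversions

Transitions (purine↔purine or pyrimidine↔pyrimidine): 4 T→C, 7 A→G, 9 G→A, 13 T→C.
Transversions (purine↔pyrimidine): none.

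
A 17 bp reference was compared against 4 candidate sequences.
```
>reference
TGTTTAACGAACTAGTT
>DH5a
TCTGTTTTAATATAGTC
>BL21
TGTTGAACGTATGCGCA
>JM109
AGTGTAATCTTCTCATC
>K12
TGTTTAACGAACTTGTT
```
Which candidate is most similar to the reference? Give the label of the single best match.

Hamming distances to reference — DH5a: 9; BL21: 7; JM109: 9; K12: 1.
Smallest is K12 with 1 mismatch.

K12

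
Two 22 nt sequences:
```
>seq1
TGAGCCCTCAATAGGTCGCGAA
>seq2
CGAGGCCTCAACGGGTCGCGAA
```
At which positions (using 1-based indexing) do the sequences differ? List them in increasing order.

1, 5, 12, 13

Scanning 1-based: 1: T/C; 5: C/G; 12: T/C; 13: A/G.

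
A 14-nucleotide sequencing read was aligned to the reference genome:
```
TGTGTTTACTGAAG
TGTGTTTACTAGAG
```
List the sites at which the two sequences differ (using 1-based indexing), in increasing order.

Differences at site 11 (G→A), site 12 (A→G).

11, 12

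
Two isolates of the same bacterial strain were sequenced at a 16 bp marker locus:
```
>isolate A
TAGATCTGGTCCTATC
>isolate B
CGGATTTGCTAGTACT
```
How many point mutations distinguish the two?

Comparing position by position, 8 sites differ: 1 (T/C), 2 (A/G), 6 (C/T), 9 (G/C), 11 (C/A), 12 (C/G), 15 (T/C), 16 (C/T).

8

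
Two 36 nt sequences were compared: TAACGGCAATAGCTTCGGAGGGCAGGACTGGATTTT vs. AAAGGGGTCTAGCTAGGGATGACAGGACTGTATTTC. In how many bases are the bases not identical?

The sequences differ at bases 1, 4, 7, 8, 9, 15, 16, 20, 22, 31, 36 (1-based) — 11 in total.

11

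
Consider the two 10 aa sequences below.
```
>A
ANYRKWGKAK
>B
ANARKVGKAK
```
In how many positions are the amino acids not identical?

2

Mismatches (1-based): position 3: Y→A; position 6: W→V.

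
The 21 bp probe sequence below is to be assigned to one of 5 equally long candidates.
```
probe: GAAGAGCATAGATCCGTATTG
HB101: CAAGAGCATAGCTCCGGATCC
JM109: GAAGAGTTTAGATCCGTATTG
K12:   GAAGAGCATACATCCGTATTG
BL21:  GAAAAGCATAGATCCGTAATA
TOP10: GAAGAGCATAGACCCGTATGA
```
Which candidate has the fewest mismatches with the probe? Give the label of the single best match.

K12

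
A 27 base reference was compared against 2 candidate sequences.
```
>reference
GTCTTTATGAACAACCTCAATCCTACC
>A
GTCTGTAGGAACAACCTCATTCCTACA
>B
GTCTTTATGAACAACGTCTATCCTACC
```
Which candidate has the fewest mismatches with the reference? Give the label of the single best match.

B

Hamming distances to reference — A: 4; B: 2.
Smallest is B with 2 mismatches.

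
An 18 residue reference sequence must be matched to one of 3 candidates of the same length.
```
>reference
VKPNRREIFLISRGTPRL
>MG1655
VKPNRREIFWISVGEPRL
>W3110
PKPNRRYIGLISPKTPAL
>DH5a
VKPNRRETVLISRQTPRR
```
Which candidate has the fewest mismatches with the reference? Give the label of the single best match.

MG1655 differs at 3 residues; W3110 differs at 6 residues; DH5a differs at 4 residues. The closest is MG1655.

MG1655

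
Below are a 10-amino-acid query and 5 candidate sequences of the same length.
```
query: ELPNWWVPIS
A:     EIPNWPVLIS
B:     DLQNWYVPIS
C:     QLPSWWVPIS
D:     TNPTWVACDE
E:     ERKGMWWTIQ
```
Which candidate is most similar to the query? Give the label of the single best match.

C

Hamming distances to query — A: 3; B: 3; C: 2; D: 8; E: 7.
Smallest is C with 2 mismatches.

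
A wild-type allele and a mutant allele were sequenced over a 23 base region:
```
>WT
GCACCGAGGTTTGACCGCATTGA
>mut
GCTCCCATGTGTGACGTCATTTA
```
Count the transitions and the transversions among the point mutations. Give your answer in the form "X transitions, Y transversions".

Transitions (purine↔purine or pyrimidine↔pyrimidine): none.
Transversions (purine↔pyrimidine): 3 A→T, 6 G→C, 8 G→T, 11 T→G, 16 C→G, 17 G→T, 22 G→T.

0 transitions, 7 transversions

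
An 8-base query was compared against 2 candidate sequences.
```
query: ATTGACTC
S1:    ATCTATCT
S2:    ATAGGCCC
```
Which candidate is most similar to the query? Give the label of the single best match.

Hamming distances to query — S1: 5; S2: 3.
Smallest is S2 with 3 mismatches.

S2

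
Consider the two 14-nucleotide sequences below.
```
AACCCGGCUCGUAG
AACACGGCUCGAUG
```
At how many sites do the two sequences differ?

3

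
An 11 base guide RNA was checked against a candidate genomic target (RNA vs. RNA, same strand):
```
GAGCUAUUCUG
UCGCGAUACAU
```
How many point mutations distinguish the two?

Comparing position by position, 6 bases differ: 1 (G/U), 2 (A/C), 5 (U/G), 8 (U/A), 10 (U/A), 11 (G/U).

6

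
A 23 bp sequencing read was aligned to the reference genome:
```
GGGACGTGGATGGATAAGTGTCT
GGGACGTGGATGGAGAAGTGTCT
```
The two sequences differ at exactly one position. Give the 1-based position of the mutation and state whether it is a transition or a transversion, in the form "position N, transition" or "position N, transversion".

Position 15 changes T→G. T is a pyrimidine and G is a purine, so this is a transversion.

position 15, transversion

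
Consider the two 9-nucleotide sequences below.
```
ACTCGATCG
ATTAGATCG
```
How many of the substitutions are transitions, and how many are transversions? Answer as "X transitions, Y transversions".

Mismatches (1-based):
site 2: C→T (pyrimidine→pyrimidine, transition)
site 4: C→A (pyrimidine→purine, transversion)

1 transition, 1 transversion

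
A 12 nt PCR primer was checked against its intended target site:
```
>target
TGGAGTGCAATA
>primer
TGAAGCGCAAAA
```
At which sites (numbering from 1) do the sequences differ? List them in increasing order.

Scanning 1-based: 3: G/A; 6: T/C; 11: T/A.

3, 6, 11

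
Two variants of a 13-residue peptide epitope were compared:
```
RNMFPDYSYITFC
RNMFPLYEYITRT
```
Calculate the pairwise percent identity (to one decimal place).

69.2%

4 positions differ (6, 8, 12, 13), so 9 of 13 match: 9/13 = 69.23%.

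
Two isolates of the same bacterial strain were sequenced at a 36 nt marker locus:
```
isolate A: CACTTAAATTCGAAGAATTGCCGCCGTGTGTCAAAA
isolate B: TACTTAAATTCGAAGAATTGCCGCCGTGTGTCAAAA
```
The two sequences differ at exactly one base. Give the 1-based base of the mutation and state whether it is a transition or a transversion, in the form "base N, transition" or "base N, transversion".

base 1, transition

Base 1 changes C→T. C is a pyrimidine and T is a pyrimidine, so this is a transition.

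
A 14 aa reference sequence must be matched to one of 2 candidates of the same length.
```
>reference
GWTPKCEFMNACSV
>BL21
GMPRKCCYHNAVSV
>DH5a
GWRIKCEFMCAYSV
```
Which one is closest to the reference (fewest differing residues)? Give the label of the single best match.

DH5a

Hamming distances to reference — BL21: 7; DH5a: 4.
Smallest is DH5a with 4 mismatches.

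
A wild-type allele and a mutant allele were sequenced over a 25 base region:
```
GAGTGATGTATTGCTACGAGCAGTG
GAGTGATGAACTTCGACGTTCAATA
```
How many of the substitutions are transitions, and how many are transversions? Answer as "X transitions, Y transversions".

Transitions (purine↔purine or pyrimidine↔pyrimidine): 11 T→C, 23 G→A, 25 G→A.
Transversions (purine↔pyrimidine): 9 T→A, 13 G→T, 15 T→G, 19 A→T, 20 G→T.

3 transitions, 5 transversions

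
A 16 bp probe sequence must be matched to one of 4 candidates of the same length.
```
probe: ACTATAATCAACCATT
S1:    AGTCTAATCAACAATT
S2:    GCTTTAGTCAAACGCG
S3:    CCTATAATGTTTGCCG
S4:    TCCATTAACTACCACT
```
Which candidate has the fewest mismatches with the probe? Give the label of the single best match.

S1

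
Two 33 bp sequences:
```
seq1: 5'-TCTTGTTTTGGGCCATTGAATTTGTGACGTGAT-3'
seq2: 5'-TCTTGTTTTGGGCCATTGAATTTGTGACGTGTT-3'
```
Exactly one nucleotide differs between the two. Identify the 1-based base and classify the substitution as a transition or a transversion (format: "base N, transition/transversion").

base 32, transversion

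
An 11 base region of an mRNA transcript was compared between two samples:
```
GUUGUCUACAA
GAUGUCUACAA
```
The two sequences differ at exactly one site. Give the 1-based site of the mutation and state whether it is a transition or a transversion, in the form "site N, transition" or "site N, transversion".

Site 2 changes U→A. U is a pyrimidine and A is a purine, so this is a transversion.

site 2, transversion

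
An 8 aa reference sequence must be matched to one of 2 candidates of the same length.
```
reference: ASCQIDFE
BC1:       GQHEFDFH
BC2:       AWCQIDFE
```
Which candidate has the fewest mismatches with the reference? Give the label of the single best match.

BC2

Hamming distances to reference — BC1: 6; BC2: 1.
Smallest is BC2 with 1 mismatch.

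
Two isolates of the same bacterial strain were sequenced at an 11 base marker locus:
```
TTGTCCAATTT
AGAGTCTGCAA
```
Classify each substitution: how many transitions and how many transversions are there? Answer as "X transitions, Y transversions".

Mismatches (1-based):
position 1: T→A (pyrimidine→purine, transversion)
position 2: T→G (pyrimidine→purine, transversion)
position 3: G→A (purine→purine, transition)
position 4: T→G (pyrimidine→purine, transversion)
position 5: C→T (pyrimidine→pyrimidine, transition)
position 7: A→T (purine→pyrimidine, transversion)
position 8: A→G (purine→purine, transition)
position 9: T→C (pyrimidine→pyrimidine, transition)
position 10: T→A (pyrimidine→purine, transversion)
position 11: T→A (pyrimidine→purine, transversion)

4 transitions, 6 transversions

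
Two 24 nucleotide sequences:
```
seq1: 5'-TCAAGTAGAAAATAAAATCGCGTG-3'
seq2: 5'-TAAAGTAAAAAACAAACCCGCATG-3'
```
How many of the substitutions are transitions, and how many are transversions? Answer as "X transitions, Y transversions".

Mismatches (1-based):
base 2: C→A (pyrimidine→purine, transversion)
base 8: G→A (purine→purine, transition)
base 13: T→C (pyrimidine→pyrimidine, transition)
base 17: A→C (purine→pyrimidine, transversion)
base 18: T→C (pyrimidine→pyrimidine, transition)
base 22: G→A (purine→purine, transition)

4 transitions, 2 transversions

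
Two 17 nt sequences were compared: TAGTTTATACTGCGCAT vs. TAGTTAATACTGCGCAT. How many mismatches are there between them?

The sequences differ at sites 6 (1-based) — 1 in total.

1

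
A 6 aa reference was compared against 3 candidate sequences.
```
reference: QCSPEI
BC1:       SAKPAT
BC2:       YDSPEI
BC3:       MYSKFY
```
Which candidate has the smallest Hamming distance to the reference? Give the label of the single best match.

BC2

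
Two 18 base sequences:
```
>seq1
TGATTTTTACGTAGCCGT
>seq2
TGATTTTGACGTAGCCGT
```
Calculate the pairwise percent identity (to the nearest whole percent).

94%

Mismatch at position 8 (1-based): 1 of 18.
Identical positions: 17/18 = 94.44% → 94%.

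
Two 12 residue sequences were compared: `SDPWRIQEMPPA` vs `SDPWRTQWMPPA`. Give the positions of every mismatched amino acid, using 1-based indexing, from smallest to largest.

6, 8

Differences at position 6 (I→T), position 8 (E→W).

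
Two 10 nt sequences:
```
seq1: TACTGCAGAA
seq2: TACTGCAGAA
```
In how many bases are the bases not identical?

0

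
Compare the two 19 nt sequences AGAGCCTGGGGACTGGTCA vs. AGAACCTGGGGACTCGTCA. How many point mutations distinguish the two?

Comparing position by position, 2 sites differ: 4 (G/A), 15 (G/C).

2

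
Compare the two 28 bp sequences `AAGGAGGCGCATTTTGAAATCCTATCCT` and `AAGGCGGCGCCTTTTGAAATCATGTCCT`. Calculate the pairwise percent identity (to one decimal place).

Mismatches at positions 5, 11, 22, 24 (1-based): 4 of 28.
Identical positions: 24/28 = 85.71% → 85.7%.

85.7%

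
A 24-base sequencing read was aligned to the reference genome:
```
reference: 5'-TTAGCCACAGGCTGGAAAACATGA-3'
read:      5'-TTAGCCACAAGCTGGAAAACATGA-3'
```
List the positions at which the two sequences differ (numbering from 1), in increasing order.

10

Scanning 1-based: 10: G/A.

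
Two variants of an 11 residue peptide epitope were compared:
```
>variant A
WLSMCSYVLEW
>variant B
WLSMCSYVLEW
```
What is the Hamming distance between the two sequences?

0

The two sequences are identical at every position.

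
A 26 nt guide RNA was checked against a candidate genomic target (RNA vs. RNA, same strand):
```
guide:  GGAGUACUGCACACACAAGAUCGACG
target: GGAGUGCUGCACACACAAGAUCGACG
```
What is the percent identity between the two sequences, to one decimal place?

Mismatch at position 6 (1-based): 1 of 26.
Identical positions: 25/26 = 96.15% → 96.2%.

96.2%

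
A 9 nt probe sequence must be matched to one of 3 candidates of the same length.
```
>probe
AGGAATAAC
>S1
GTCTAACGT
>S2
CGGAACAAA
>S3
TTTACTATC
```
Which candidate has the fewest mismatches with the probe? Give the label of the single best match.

S1 differs at 8 bases; S2 differs at 3 bases; S3 differs at 5 bases. The closest is S2.

S2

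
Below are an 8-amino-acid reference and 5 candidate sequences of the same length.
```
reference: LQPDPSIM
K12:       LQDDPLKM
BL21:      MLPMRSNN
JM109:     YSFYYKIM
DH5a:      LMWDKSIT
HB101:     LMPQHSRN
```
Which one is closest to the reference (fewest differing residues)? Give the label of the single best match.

Hamming distances to reference — K12: 3; BL21: 6; JM109: 6; DH5a: 4; HB101: 5.
Smallest is K12 with 3 mismatches.

K12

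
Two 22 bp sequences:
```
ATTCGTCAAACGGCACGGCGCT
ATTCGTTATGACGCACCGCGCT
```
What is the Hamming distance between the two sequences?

6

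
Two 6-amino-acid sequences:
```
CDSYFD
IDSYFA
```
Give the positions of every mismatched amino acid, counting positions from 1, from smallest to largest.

1, 6

Differences at position 1 (C→I), position 6 (D→A).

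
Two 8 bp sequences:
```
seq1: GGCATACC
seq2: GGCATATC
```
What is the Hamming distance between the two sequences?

1

The sequences differ at sites 7 (1-based) — 1 in total.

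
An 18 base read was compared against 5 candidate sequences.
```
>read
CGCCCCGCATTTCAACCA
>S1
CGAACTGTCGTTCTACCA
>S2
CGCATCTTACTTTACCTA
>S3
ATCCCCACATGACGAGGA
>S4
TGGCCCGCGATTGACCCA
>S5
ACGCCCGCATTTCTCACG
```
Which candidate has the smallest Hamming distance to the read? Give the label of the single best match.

S4

Hamming distances to read — S1: 7; S2: 8; S3: 8; S4: 6; S5: 7.
Smallest is S4 with 6 mismatches.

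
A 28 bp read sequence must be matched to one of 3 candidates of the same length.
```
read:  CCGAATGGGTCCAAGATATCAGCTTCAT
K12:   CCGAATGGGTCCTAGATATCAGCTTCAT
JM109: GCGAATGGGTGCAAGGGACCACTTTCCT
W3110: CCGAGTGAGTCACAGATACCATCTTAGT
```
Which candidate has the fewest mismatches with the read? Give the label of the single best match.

Hamming distances to read — K12: 1; JM109: 8; W3110: 8.
Smallest is K12 with 1 mismatch.

K12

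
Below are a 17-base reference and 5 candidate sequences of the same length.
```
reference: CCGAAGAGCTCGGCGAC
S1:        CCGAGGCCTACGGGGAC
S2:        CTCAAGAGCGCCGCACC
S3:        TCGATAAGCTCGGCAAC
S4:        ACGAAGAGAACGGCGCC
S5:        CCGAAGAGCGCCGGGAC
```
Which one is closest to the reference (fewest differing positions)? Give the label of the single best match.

S5

S1 differs at 6 positions; S2 differs at 6 positions; S3 differs at 4 positions; S4 differs at 4 positions; S5 differs at 3 positions. The closest is S5.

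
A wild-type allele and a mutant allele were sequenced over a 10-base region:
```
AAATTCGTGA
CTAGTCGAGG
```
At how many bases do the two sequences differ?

5

Mismatches (1-based): base 1: A→C; base 2: A→T; base 4: T→G; base 8: T→A; base 10: A→G.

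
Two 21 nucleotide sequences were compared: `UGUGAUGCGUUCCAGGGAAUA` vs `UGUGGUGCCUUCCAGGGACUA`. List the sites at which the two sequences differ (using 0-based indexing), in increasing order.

4, 8, 18

Scanning 0-based: 4: A/G; 8: G/C; 18: A/C.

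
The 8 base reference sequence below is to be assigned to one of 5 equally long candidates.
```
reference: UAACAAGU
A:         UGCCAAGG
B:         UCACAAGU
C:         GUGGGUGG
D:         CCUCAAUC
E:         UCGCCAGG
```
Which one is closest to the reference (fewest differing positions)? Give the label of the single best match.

B

A differs at 3 positions; B differs at 1 position; C differs at 7 positions; D differs at 5 positions; E differs at 4 positions. The closest is B.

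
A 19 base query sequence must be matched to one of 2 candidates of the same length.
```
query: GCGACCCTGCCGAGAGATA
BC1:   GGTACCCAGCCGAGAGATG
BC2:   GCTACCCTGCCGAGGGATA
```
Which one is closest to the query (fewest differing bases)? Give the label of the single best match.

BC2

Hamming distances to query — BC1: 4; BC2: 2.
Smallest is BC2 with 2 mismatches.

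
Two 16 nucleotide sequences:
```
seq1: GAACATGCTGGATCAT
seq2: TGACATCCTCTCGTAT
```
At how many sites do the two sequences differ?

8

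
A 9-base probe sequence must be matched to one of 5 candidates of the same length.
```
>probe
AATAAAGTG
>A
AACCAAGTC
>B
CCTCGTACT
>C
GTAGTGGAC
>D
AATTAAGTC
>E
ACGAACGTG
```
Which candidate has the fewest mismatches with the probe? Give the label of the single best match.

D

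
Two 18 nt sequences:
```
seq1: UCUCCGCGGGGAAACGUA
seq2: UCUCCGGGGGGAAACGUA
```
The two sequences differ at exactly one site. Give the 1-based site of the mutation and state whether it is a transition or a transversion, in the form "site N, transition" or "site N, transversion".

Site 7 changes C→G. C is a pyrimidine and G is a purine, so this is a transversion.

site 7, transversion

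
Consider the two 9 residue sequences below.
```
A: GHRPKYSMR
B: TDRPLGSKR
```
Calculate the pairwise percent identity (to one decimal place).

5 positions differ (1, 2, 5, 6, 8), so 4 of 9 match: 4/9 = 44.44%.

44.4%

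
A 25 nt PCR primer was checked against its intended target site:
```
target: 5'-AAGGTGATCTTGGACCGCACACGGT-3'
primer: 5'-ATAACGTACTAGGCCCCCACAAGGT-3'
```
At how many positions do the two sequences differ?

Comparing position by position, 10 positions differ: 2 (A/T), 3 (G/A), 4 (G/A), 5 (T/C), 7 (A/T), 8 (T/A), 11 (T/A), 14 (A/C), 17 (G/C), 22 (C/A).

10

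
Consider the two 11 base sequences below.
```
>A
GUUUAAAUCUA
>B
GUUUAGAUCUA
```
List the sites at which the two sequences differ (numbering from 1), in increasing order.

6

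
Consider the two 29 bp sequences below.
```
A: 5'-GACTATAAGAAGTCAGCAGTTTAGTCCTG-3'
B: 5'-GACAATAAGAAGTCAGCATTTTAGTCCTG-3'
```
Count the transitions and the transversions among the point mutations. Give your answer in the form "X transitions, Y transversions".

Transitions (purine↔purine or pyrimidine↔pyrimidine): none.
Transversions (purine↔pyrimidine): 4 T→A, 19 G→T.

0 transitions, 2 transversions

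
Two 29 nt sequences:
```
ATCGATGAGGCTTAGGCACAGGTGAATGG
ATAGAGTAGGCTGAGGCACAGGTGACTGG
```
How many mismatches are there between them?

Comparing position by position, 5 sites differ: 3 (C/A), 6 (T/G), 7 (G/T), 13 (T/G), 26 (A/C).

5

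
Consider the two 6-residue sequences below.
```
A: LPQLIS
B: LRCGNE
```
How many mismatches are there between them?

Comparing position by position, 5 positions differ: 2 (P/R), 3 (Q/C), 4 (L/G), 5 (I/N), 6 (S/E).

5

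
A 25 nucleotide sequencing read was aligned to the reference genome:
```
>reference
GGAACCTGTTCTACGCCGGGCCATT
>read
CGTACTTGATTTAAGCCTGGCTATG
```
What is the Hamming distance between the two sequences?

Comparing position by position, 9 bases differ: 1 (G/C), 3 (A/T), 6 (C/T), 9 (T/A), 11 (C/T), 14 (C/A), 18 (G/T), 22 (C/T), 25 (T/G).

9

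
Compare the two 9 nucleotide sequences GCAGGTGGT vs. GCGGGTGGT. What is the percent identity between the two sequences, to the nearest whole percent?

1 position differs (3), so 8 of 9 match: 8/9 = 88.89%.

89%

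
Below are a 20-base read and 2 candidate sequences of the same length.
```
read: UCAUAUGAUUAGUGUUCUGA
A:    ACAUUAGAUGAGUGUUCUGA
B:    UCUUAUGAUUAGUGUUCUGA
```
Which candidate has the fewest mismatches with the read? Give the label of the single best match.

B

Hamming distances to read — A: 4; B: 1.
Smallest is B with 1 mismatch.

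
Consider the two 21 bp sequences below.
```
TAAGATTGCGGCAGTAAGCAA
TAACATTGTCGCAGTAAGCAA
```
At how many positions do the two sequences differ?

3

Mismatches (1-based): position 4: G→C; position 9: C→T; position 10: G→C.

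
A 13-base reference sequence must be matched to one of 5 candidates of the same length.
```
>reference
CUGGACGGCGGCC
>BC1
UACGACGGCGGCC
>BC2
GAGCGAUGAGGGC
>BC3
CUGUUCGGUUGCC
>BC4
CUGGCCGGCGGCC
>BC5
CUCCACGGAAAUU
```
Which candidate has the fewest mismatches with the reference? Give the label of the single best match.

BC4

Hamming distances to reference — BC1: 3; BC2: 8; BC3: 4; BC4: 1; BC5: 7.
Smallest is BC4 with 1 mismatch.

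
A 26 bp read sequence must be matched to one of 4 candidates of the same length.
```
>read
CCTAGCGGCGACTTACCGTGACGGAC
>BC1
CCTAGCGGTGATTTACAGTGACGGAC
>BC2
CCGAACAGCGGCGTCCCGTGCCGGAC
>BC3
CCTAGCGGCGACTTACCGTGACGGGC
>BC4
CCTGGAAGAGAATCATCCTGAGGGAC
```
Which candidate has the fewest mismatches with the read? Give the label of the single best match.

BC3

Hamming distances to read — BC1: 3; BC2: 7; BC3: 1; BC4: 9.
Smallest is BC3 with 1 mismatch.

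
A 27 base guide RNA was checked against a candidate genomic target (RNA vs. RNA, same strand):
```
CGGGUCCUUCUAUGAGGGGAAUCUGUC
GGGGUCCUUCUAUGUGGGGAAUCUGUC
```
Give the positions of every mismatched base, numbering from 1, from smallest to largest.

1, 15

Differences at position 1 (C→G), position 15 (A→U).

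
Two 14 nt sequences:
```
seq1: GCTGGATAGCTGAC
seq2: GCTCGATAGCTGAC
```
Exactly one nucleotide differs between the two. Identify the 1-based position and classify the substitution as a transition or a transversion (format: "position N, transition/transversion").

Position 4 changes G→C. G is a purine and C is a pyrimidine, so this is a transversion.

position 4, transversion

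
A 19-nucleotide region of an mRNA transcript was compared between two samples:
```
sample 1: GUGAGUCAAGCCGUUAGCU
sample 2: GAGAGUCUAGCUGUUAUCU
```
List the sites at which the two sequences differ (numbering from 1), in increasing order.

Scanning 1-based: 2: U/A; 8: A/U; 12: C/U; 17: G/U.

2, 8, 12, 17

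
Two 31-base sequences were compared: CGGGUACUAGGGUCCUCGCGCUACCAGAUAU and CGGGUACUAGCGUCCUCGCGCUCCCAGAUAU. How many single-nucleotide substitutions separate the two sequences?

2

Comparing position by position, 2 sites differ: 11 (G/C), 23 (A/C).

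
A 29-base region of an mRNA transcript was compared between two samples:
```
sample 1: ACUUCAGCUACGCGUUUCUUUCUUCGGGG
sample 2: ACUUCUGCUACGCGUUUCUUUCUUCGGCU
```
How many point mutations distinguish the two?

The sequences differ at positions 6, 28, 29 (1-based) — 3 in total.

3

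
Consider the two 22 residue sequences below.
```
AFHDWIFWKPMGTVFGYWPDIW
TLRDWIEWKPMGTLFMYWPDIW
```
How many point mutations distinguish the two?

Mismatches (1-based): residue 1: A→T; residue 2: F→L; residue 3: H→R; residue 7: F→E; residue 14: V→L; residue 16: G→M.

6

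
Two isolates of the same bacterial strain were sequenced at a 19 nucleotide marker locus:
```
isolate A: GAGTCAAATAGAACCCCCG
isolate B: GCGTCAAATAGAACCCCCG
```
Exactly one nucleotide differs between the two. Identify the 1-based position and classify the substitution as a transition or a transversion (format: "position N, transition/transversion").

Position 2 changes A→C. A is a purine and C is a pyrimidine, so this is a transversion.

position 2, transversion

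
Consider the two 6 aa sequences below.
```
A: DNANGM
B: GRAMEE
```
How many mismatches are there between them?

5

The sequences differ at positions 1, 2, 4, 5, 6 (1-based) — 5 in total.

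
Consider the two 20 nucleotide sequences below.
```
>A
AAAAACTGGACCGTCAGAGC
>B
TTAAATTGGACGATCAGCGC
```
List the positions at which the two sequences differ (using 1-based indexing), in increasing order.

Scanning 1-based: 1: A/T; 2: A/T; 6: C/T; 12: C/G; 13: G/A; 18: A/C.

1, 2, 6, 12, 13, 18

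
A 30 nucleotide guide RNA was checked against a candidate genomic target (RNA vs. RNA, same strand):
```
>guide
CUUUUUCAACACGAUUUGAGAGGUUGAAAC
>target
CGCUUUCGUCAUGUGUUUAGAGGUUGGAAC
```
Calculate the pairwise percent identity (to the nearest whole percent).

70%

Mismatches at positions 2, 3, 8, 9, 12, 14, 15, 18, 27 (1-based): 9 of 30.
Identical positions: 21/30 = 70% → 70%.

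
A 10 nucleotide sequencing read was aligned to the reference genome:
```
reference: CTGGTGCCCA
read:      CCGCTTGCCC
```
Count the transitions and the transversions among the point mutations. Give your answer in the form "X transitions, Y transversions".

1 transition, 4 transversions

Transitions (purine↔purine or pyrimidine↔pyrimidine): 2 T→C.
Transversions (purine↔pyrimidine): 4 G→C, 6 G→T, 7 C→G, 10 A→C.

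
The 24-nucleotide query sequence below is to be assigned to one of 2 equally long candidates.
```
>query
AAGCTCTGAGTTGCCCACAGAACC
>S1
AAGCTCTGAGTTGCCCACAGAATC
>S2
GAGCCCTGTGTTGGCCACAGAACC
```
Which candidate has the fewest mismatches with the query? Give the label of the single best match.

S1

S1 differs at 1 base; S2 differs at 4 bases. The closest is S1.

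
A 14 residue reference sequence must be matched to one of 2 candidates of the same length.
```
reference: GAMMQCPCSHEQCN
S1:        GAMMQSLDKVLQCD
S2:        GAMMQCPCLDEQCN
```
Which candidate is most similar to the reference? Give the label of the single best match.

Hamming distances to reference — S1: 7; S2: 2.
Smallest is S2 with 2 mismatches.

S2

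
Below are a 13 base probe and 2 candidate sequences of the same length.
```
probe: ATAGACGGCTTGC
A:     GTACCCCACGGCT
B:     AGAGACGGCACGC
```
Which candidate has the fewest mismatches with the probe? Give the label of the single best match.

B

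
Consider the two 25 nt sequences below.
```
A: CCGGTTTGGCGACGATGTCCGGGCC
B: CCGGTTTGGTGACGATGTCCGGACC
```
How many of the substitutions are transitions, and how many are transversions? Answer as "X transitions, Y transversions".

Mismatches (1-based):
position 10: C→T (pyrimidine→pyrimidine, transition)
position 23: G→A (purine→purine, transition)

2 transitions, 0 transversions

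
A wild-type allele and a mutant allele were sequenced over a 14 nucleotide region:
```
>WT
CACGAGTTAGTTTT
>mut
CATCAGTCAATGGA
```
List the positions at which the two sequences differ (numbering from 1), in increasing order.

3, 4, 8, 10, 12, 13, 14

Scanning 1-based: 3: C/T; 4: G/C; 8: T/C; 10: G/A; 12: T/G; 13: T/G; 14: T/A.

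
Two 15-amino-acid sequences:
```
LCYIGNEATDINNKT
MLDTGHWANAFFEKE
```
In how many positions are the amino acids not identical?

Comparing position by position, 12 positions differ: 1 (L/M), 2 (C/L), 3 (Y/D), 4 (I/T), 6 (N/H), 7 (E/W), 9 (T/N), 10 (D/A), 11 (I/F), 12 (N/F), 13 (N/E), 15 (T/E).

12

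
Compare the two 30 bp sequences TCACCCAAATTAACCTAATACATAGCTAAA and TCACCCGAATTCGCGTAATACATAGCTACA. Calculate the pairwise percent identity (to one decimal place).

83.3%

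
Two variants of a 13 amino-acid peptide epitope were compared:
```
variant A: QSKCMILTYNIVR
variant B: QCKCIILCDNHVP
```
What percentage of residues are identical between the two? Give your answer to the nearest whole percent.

54%

6 positions differ (2, 5, 8, 9, 11, 13), so 7 of 13 match: 7/13 = 53.85%.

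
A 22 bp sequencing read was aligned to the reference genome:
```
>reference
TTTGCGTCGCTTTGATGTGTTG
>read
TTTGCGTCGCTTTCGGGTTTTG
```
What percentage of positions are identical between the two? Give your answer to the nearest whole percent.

82%

4 positions differ (14, 15, 16, 19), so 18 of 22 match: 18/22 = 81.82%.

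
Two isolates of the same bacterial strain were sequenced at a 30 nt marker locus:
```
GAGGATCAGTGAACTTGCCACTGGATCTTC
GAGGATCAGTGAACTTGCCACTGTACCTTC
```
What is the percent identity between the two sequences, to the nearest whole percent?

93%

Mismatches at positions 24, 26 (1-based): 2 of 30.
Identical positions: 28/30 = 93.33% → 93%.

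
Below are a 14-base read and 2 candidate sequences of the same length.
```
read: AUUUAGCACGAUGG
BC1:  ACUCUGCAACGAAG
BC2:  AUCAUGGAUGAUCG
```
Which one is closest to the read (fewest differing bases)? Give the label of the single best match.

Hamming distances to read — BC1: 8; BC2: 6.
Smallest is BC2 with 6 mismatches.

BC2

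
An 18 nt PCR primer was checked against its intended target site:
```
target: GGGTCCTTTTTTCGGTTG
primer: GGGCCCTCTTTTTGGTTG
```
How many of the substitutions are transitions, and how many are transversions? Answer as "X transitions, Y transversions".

3 transitions, 0 transversions

Mismatches (1-based):
base 4: T→C (pyrimidine→pyrimidine, transition)
base 8: T→C (pyrimidine→pyrimidine, transition)
base 13: C→T (pyrimidine→pyrimidine, transition)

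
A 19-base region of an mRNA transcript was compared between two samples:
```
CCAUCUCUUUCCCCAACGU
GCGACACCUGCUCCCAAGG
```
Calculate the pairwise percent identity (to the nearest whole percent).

Mismatches at positions 1, 3, 4, 6, 8, 10, 12, 15, 17, 19 (1-based): 10 of 19.
Identical positions: 9/19 = 47.37% → 47%.

47%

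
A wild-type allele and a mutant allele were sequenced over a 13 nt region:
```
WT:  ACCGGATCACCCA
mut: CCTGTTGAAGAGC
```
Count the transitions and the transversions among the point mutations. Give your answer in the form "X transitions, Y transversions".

Transitions (purine↔purine or pyrimidine↔pyrimidine): 3 C→T.
Transversions (purine↔pyrimidine): 1 A→C, 5 G→T, 6 A→T, 7 T→G, 8 C→A, 10 C→G, 11 C→A, 12 C→G, 13 A→C.

1 transition, 9 transversions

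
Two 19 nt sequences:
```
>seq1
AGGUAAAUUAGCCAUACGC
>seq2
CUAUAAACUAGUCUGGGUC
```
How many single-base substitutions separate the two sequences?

10

Comparing position by position, 10 bases differ: 1 (A/C), 2 (G/U), 3 (G/A), 8 (U/C), 12 (C/U), 14 (A/U), 15 (U/G), 16 (A/G), 17 (C/G), 18 (G/U).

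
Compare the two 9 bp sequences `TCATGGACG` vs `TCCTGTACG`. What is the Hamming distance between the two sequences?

2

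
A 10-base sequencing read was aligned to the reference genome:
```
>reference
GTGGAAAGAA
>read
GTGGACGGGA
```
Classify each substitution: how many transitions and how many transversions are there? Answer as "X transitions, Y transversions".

2 transitions, 1 transversion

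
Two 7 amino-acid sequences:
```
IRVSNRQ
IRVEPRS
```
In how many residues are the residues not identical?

3

Comparing position by position, 3 residues differ: 4 (S/E), 5 (N/P), 7 (Q/S).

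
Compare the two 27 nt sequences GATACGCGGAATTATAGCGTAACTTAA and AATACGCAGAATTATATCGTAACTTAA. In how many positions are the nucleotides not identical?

Comparing position by position, 3 positions differ: 1 (G/A), 8 (G/A), 17 (G/T).

3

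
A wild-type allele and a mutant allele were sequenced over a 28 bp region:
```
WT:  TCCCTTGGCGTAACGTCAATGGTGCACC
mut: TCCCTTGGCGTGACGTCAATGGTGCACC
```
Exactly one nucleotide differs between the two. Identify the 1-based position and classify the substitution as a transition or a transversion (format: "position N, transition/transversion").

Position 12 changes A→G. A is a purine and G is a purine, so this is a transition.

position 12, transition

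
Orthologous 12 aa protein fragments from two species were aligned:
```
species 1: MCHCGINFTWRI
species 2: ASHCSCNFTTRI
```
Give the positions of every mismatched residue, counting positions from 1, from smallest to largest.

1, 2, 5, 6, 10

Differences at position 1 (M→A), position 2 (C→S), position 5 (G→S), position 6 (I→C), position 10 (W→T).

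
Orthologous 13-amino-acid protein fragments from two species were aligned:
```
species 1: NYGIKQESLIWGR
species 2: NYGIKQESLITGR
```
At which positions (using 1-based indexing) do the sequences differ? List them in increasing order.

11

Scanning 1-based: 11: W/T.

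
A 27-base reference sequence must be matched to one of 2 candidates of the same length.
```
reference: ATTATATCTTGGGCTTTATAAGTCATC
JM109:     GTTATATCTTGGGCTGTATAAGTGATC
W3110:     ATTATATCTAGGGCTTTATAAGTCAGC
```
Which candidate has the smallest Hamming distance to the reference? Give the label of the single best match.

W3110

Hamming distances to reference — JM109: 3; W3110: 2.
Smallest is W3110 with 2 mismatches.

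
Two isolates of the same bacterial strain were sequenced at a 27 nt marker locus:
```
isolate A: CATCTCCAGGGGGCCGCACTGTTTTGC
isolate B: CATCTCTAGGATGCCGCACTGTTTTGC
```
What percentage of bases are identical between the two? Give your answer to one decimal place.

Mismatches at positions 7, 11, 12 (1-based): 3 of 27.
Identical positions: 24/27 = 88.89% → 88.9%.

88.9%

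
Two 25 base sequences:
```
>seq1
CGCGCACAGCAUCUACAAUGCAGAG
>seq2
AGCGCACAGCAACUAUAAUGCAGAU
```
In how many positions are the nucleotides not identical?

Comparing position by position, 4 positions differ: 1 (C/A), 12 (U/A), 16 (C/U), 25 (G/U).

4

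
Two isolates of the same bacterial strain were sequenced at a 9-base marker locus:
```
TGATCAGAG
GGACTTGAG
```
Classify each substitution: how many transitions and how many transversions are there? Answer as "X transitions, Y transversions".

2 transitions, 2 transversions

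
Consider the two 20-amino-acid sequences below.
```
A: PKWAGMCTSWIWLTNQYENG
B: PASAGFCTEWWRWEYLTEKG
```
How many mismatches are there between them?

12

Comparing position by position, 12 residues differ: 2 (K/A), 3 (W/S), 6 (M/F), 9 (S/E), 11 (I/W), 12 (W/R), 13 (L/W), 14 (T/E), 15 (N/Y), 16 (Q/L), 17 (Y/T), 19 (N/K).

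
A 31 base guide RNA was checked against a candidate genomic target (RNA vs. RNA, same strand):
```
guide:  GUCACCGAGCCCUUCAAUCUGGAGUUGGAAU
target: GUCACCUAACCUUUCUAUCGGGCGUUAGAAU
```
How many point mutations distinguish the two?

7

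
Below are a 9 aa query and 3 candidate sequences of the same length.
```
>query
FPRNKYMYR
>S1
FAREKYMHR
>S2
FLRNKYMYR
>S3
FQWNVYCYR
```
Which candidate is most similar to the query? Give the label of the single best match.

S1 differs at 3 residues; S2 differs at 1 residue; S3 differs at 4 residues. The closest is S2.

S2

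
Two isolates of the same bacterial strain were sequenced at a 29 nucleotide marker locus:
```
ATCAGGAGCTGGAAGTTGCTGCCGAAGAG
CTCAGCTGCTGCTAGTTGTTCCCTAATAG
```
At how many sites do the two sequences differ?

9

The sequences differ at sites 1, 6, 7, 12, 13, 19, 21, 24, 27 (1-based) — 9 in total.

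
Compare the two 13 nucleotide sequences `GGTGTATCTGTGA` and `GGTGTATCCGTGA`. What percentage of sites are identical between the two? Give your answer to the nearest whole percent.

92%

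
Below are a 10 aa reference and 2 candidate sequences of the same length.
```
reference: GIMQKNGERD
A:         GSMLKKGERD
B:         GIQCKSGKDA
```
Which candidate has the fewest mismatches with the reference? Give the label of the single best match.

Hamming distances to reference — A: 3; B: 6.
Smallest is A with 3 mismatches.

A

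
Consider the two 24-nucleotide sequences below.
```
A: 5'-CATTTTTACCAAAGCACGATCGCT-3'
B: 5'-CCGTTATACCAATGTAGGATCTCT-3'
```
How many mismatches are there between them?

7

Comparing position by position, 7 sites differ: 2 (A/C), 3 (T/G), 6 (T/A), 13 (A/T), 15 (C/T), 17 (C/G), 22 (G/T).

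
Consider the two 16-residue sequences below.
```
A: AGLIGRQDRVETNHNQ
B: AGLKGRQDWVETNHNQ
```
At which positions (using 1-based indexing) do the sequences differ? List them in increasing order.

Scanning 1-based: 4: I/K; 9: R/W.

4, 9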